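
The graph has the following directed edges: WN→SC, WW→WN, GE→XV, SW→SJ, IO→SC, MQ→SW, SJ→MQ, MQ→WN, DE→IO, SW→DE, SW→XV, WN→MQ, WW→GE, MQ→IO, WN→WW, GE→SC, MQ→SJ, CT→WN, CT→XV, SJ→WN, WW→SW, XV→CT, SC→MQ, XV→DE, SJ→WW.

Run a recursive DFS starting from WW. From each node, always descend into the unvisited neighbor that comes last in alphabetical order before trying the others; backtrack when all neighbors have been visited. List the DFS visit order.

WW, WN, SC, MQ, SW, XV, DE, IO, CT, SJ, GE

Visit WW
WW → WN
WN → SC
SC → MQ
MQ → SW
SW → XV
XV → DE
DE → IO
XV → CT
SW → SJ
WW → GE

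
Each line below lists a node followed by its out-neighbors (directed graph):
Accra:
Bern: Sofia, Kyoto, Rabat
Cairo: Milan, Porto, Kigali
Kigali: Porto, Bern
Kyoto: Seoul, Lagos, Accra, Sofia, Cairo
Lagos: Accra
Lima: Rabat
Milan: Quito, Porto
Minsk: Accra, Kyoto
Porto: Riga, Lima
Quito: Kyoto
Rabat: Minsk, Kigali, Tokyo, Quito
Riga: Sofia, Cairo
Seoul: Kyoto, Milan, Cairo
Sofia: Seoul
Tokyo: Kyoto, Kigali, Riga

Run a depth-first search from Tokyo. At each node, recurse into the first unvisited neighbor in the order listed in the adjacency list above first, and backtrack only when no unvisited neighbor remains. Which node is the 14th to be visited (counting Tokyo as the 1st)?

Accra

Visit Tokyo
Tokyo → Kyoto
Kyoto → Seoul
Seoul → Milan
Milan → Quito
Milan → Porto
Porto → Riga
Riga → Sofia
Riga → Cairo
Cairo → Kigali
Kigali → Bern
Bern → Rabat
Rabat → Minsk
Minsk → Accra
Porto → Lima
Kyoto → Lagos

Visit order: Tokyo, Kyoto, Seoul, Milan, Quito, Porto, Riga, Sofia, Cairo, Kigali, Bern, Rabat, Minsk, Accra, Lima, Lagos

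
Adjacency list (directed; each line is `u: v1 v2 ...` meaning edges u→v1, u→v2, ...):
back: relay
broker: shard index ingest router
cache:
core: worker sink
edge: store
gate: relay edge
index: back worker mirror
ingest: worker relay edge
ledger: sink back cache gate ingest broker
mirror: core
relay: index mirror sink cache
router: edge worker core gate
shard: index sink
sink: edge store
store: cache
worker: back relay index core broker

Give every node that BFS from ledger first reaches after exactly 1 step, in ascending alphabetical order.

Level 0: ledger
Level 1: back, broker, cache, gate, ingest, sink
Level 2: edge, index, relay, router, shard, store, worker
Level 3: core, mirror

back, broker, cache, gate, ingest, sink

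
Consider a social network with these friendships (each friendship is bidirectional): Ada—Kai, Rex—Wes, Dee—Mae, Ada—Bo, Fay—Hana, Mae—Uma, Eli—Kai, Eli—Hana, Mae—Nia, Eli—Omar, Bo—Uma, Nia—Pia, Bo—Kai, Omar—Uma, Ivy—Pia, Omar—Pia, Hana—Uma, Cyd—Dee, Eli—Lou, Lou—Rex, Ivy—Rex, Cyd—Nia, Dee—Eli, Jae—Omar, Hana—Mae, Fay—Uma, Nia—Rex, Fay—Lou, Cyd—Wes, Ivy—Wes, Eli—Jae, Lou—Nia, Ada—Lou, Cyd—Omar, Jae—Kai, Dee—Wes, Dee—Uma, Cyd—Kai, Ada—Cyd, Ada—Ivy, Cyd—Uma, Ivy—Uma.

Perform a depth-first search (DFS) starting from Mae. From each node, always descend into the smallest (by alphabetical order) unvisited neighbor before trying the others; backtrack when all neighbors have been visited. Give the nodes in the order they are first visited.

Visit Mae
Mae → Dee
Dee → Cyd
Cyd → Ada
Ada → Bo
Bo → Kai
Kai → Eli
Eli → Hana
Hana → Fay
Fay → Lou
Lou → Nia
Nia → Pia
Pia → Ivy
Ivy → Rex
Rex → Wes
Ivy → Uma
Uma → Omar
Omar → Jae

Mae → Dee → Cyd → Ada → Bo → Kai → Eli → Hana → Fay → Lou → Nia → Pia → Ivy → Rex → Wes → Uma → Omar → Jae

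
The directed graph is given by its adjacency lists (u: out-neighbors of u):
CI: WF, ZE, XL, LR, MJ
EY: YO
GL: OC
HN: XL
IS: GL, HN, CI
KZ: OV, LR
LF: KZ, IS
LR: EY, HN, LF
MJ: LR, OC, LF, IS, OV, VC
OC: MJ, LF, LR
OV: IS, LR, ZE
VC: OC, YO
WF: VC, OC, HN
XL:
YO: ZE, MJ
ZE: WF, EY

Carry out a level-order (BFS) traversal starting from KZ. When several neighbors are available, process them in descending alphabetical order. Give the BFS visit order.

Visit KZ; enqueue OV, LR → queue [OV, LR]
Visit OV; enqueue ZE, IS → queue [LR, ZE, IS]
Visit LR; enqueue LF, HN, EY → queue [ZE, IS, LF, HN, EY]
Visit ZE; enqueue WF → queue [IS, LF, HN, EY, WF]
Visit IS; enqueue GL, CI → queue [LF, HN, EY, WF, GL, CI]
Visit LF → queue [HN, EY, WF, GL, CI]
Visit HN; enqueue XL → queue [EY, WF, GL, CI, XL]
Visit EY; enqueue YO → queue [WF, GL, CI, XL, YO]
Visit WF; enqueue VC, OC → queue [GL, CI, XL, YO, VC, OC]
Visit GL → queue [CI, XL, YO, VC, OC]
Visit CI; enqueue MJ → queue [XL, YO, VC, OC, MJ]
Visit XL → queue [YO, VC, OC, MJ]
Visit YO → queue [VC, OC, MJ]
Visit VC → queue [OC, MJ]
Visit OC → queue [MJ]
Visit MJ → queue []

KZ, OV, LR, ZE, IS, LF, HN, EY, WF, GL, CI, XL, YO, VC, OC, MJ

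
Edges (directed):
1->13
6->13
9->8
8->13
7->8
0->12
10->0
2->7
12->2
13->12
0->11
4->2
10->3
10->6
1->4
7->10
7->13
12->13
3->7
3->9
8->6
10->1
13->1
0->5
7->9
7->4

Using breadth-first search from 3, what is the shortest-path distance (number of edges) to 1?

3

Level 0: 3
Level 1: 7, 9
Level 2: 4, 8, 10, 13
Level 3: 0, 1, 2, 6, 12
Level 4: 5, 11
1 first appears at level 3.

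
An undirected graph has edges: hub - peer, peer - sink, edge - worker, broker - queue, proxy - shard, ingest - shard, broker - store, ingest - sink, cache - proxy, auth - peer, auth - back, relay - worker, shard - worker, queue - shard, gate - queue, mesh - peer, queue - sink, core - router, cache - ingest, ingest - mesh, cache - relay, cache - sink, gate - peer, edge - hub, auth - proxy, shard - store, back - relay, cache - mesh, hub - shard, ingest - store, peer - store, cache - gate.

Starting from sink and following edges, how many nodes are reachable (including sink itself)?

BFS from sink visits: sink, queue, peer, ingest, cache, shard, gate, broker, store, mesh, hub, auth, relay, proxy, worker, edge, back
Reachable nodes: 17 of 19 total.

17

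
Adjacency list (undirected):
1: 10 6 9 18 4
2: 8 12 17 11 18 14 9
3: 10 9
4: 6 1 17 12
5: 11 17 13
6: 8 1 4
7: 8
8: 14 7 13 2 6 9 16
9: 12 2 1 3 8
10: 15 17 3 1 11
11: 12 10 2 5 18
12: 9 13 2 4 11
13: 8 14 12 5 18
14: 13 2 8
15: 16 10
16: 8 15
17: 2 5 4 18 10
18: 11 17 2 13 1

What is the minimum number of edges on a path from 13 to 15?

3

Level 0: 13
Level 1: 5, 8, 12, 14, 18
Level 2: 1, 2, 4, 6, 7, 9, 11, 16, 17
Level 3: 3, 10, 15
15 first appears at level 3.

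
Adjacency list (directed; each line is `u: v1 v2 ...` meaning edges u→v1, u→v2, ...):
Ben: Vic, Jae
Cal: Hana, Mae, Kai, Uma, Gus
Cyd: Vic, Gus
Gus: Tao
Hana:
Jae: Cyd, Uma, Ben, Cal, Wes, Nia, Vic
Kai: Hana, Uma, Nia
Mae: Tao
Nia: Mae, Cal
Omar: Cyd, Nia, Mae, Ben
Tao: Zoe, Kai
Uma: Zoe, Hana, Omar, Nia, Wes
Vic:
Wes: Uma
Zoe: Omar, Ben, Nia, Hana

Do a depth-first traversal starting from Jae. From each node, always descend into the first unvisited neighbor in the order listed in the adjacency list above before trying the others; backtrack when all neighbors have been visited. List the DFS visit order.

Visit Jae
Jae → Cyd
Cyd → Vic
Cyd → Gus
Gus → Tao
Tao → Zoe
Zoe → Omar
Omar → Nia
Nia → Mae
Nia → Cal
Cal → Hana
Cal → Kai
Kai → Uma
Uma → Wes
Omar → Ben

Jae, Cyd, Vic, Gus, Tao, Zoe, Omar, Nia, Mae, Cal, Hana, Kai, Uma, Wes, Ben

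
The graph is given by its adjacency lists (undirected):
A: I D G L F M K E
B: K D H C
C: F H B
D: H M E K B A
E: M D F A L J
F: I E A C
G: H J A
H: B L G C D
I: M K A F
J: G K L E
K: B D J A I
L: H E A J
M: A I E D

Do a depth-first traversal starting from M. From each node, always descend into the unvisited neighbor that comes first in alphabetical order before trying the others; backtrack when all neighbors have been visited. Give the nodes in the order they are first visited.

M -> A -> D -> B -> C -> F -> E -> J -> G -> H -> L -> K -> I

Visit M
M → A
A → D
D → B
B → C
C → F
F → E
E → J
J → G
G → H
H → L
J → K
K → I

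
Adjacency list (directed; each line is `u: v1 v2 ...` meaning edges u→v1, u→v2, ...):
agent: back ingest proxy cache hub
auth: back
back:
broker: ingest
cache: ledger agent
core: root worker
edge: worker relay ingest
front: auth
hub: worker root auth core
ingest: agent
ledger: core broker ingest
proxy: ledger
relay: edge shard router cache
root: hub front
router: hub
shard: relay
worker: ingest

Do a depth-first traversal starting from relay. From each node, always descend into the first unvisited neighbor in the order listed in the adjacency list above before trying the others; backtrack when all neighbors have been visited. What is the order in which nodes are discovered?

Visit relay
relay → edge
edge → worker
worker → ingest
ingest → agent
agent → back
agent → proxy
proxy → ledger
ledger → core
core → root
root → hub
hub → auth
root → front
ledger → broker
agent → cache
relay → shard
relay → router

relay → edge → worker → ingest → agent → back → proxy → ledger → core → root → hub → auth → front → broker → cache → shard → router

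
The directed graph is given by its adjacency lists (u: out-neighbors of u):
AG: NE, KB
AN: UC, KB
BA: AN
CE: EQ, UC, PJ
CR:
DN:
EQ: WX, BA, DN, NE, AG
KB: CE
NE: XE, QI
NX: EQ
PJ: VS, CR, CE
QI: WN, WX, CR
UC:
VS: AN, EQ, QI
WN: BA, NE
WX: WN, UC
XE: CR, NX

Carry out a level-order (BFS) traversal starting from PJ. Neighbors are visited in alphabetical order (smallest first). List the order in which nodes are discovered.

Visit PJ; enqueue CE, CR, VS → queue [CE, CR, VS]
Visit CE; enqueue EQ, UC → queue [CR, VS, EQ, UC]
Visit CR → queue [VS, EQ, UC]
Visit VS; enqueue AN, QI → queue [EQ, UC, AN, QI]
Visit EQ; enqueue AG, BA, DN, NE, WX → queue [UC, AN, QI, AG, BA, DN, NE, WX]
Visit UC → queue [AN, QI, AG, BA, DN, NE, WX]
Visit AN; enqueue KB → queue [QI, AG, BA, DN, NE, WX, KB]
Visit QI; enqueue WN → queue [AG, BA, DN, NE, WX, KB, WN]
Visit AG → queue [BA, DN, NE, WX, KB, WN]
Visit BA → queue [DN, NE, WX, KB, WN]
Visit DN → queue [NE, WX, KB, WN]
Visit NE; enqueue XE → queue [WX, KB, WN, XE]
Visit WX → queue [KB, WN, XE]
Visit KB → queue [WN, XE]
Visit WN → queue [XE]
Visit XE; enqueue NX → queue [NX]
Visit NX → queue []

PJ, CE, CR, VS, EQ, UC, AN, QI, AG, BA, DN, NE, WX, KB, WN, XE, NX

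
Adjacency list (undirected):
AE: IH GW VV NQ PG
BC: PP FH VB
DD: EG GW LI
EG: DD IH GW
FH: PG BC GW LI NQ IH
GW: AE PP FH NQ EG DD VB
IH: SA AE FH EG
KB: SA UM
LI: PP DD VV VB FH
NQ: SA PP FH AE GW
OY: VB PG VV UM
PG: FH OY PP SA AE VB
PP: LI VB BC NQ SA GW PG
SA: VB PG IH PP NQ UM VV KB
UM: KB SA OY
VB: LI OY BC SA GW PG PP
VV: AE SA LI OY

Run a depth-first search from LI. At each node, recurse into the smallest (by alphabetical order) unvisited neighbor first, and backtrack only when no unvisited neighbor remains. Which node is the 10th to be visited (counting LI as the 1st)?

NQ

Visit LI
LI → DD
DD → EG
EG → GW
GW → AE
AE → IH
IH → FH
FH → BC
BC → PP
PP → NQ
NQ → SA
SA → KB
KB → UM
UM → OY
OY → PG
PG → VB
OY → VV

Visit order: LI, DD, EG, GW, AE, IH, FH, BC, PP, NQ, SA, KB, UM, OY, PG, VB, VV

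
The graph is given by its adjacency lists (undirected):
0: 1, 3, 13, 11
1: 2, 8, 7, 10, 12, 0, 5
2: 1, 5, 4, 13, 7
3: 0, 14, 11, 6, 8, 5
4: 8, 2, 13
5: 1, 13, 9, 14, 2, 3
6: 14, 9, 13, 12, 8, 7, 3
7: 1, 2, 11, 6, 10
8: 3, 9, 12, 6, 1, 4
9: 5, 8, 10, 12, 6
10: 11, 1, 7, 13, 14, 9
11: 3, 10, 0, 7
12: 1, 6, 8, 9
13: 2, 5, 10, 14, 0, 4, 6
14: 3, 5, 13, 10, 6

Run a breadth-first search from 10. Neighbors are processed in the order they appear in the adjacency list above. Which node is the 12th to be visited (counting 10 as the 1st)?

12

Visit 10; enqueue 11, 1, 7, 13, 14, 9 → queue [11, 1, 7, 13, 14, 9]
Visit 11; enqueue 3, 0 → queue [1, 7, 13, 14, 9, 3, 0]
Visit 1; enqueue 2, 8, 12, 5 → queue [7, 13, 14, 9, 3, 0, 2, 8, 12, 5]
Visit 7; enqueue 6 → queue [13, 14, 9, 3, 0, 2, 8, 12, 5, 6]
Visit 13; enqueue 4 → queue [14, 9, 3, 0, 2, 8, 12, 5, 6, 4]
Visit 14 → queue [9, 3, 0, 2, 8, 12, 5, 6, 4]
Visit 9 → queue [3, 0, 2, 8, 12, 5, 6, 4]
Visit 3 → queue [0, 2, 8, 12, 5, 6, 4]
Visit 0 → queue [2, 8, 12, 5, 6, 4]
Visit 2 → queue [8, 12, 5, 6, 4]
Visit 8 → queue [12, 5, 6, 4]
Visit 12 → queue [5, 6, 4]
Visit 5 → queue [6, 4]
Visit 6 → queue [4]
Visit 4 → queue []

Visit order: 10, 11, 1, 7, 13, 14, 9, 3, 0, 2, 8, 12, 5, 6, 4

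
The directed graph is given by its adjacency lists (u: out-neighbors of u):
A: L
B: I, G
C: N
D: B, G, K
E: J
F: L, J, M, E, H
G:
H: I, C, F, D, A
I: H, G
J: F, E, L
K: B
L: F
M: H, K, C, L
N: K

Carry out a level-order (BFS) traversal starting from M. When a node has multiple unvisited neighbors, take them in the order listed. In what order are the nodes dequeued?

M -> H -> K -> C -> L -> I -> F -> D -> A -> B -> N -> G -> J -> E

Visit M; enqueue H, K, C, L → queue [H, K, C, L]
Visit H; enqueue I, F, D, A → queue [K, C, L, I, F, D, A]
Visit K; enqueue B → queue [C, L, I, F, D, A, B]
Visit C; enqueue N → queue [L, I, F, D, A, B, N]
Visit L → queue [I, F, D, A, B, N]
Visit I; enqueue G → queue [F, D, A, B, N, G]
Visit F; enqueue J, E → queue [D, A, B, N, G, J, E]
Visit D → queue [A, B, N, G, J, E]
Visit A → queue [B, N, G, J, E]
Visit B → queue [N, G, J, E]
Visit N → queue [G, J, E]
Visit G → queue [J, E]
Visit J → queue [E]
Visit E → queue []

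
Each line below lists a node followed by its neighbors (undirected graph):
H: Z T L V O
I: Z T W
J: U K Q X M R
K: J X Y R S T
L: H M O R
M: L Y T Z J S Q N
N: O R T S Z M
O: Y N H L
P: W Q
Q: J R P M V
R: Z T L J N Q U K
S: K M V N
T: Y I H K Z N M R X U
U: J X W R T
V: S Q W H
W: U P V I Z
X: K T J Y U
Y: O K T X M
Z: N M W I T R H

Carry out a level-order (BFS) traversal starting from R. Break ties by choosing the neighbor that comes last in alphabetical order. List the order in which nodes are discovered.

R Z U T Q N L K J W M I H X Y V P S O

Visit R; enqueue Z, U, T, Q, N, L, K, J → queue [Z, U, T, Q, N, L, K, J]
Visit Z; enqueue W, M, I, H → queue [U, T, Q, N, L, K, J, W, M, I, H]
Visit U; enqueue X → queue [T, Q, N, L, K, J, W, M, I, H, X]
Visit T; enqueue Y → queue [Q, N, L, K, J, W, M, I, H, X, Y]
Visit Q; enqueue V, P → queue [N, L, K, J, W, M, I, H, X, Y, V, P]
Visit N; enqueue S, O → queue [L, K, J, W, M, I, H, X, Y, V, P, S, O]
Visit L → queue [K, J, W, M, I, H, X, Y, V, P, S, O]
Visit K → queue [J, W, M, I, H, X, Y, V, P, S, O]
Visit J → queue [W, M, I, H, X, Y, V, P, S, O]
Visit W → queue [M, I, H, X, Y, V, P, S, O]
Visit M → queue [I, H, X, Y, V, P, S, O]
Visit I → queue [H, X, Y, V, P, S, O]
Visit H → queue [X, Y, V, P, S, O]
Visit X → queue [Y, V, P, S, O]
Visit Y → queue [V, P, S, O]
Visit V → queue [P, S, O]
Visit P → queue [S, O]
Visit S → queue [O]
Visit O → queue []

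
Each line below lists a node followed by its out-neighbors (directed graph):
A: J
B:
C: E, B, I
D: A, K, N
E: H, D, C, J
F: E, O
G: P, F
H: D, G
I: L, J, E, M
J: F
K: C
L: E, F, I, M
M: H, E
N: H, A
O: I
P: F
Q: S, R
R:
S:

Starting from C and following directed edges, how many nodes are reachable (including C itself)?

BFS from C visits: C, E, B, I, H, D, J, L, M, G, A, K, N, F, P, O
Reachable nodes: 16 of 19 total.

16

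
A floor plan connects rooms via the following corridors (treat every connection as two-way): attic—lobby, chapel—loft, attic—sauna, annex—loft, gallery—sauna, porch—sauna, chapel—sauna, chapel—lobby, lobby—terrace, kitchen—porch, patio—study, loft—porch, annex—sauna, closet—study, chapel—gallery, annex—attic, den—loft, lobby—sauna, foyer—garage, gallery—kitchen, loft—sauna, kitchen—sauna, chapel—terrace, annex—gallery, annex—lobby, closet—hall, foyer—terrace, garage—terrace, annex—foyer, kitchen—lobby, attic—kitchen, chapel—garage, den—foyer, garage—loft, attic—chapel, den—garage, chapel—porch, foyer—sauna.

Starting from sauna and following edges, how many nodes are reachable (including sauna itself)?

13

BFS from sauna visits: sauna, porch, loft, lobby, kitchen, gallery, foyer, chapel, attic, annex, garage, den, terrace
Reachable nodes: 13 of 17 total.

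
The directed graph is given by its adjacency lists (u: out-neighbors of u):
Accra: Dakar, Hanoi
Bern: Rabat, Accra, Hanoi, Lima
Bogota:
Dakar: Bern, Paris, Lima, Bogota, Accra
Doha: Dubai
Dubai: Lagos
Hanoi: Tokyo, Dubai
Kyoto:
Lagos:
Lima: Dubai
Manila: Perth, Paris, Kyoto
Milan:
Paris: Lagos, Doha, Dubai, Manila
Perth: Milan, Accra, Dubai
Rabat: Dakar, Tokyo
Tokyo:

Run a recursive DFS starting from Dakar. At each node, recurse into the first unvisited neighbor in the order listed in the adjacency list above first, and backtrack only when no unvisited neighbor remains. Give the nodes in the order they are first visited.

Visit Dakar
Dakar → Bern
Bern → Rabat
Rabat → Tokyo
Bern → Accra
Accra → Hanoi
Hanoi → Dubai
Dubai → Lagos
Bern → Lima
Dakar → Paris
Paris → Doha
Paris → Manila
Manila → Perth
Perth → Milan
Manila → Kyoto
Dakar → Bogota

Dakar → Bern → Rabat → Tokyo → Accra → Hanoi → Dubai → Lagos → Lima → Paris → Doha → Manila → Perth → Milan → Kyoto → Bogota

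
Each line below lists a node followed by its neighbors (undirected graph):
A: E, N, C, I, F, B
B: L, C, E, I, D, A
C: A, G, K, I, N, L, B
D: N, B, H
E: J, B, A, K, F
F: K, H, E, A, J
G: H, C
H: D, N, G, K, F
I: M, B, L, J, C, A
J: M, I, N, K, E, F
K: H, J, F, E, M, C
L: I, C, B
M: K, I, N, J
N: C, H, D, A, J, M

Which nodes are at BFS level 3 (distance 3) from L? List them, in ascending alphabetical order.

F, H

Level 0: L
Level 1: B, C, I
Level 2: A, D, E, G, J, K, M, N
Level 3: F, H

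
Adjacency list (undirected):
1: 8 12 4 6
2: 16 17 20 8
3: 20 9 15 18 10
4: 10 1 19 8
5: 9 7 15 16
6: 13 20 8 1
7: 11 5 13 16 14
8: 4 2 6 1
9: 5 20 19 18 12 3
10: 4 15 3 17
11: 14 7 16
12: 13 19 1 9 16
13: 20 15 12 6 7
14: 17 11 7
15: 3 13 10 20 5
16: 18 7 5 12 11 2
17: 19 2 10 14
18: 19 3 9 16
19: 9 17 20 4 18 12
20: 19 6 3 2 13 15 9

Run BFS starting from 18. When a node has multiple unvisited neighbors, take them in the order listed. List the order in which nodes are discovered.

18 19 3 9 16 17 20 4 12 15 10 5 7 11 2 14 6 13 1 8

Visit 18; enqueue 19, 3, 9, 16 → queue [19, 3, 9, 16]
Visit 19; enqueue 17, 20, 4, 12 → queue [3, 9, 16, 17, 20, 4, 12]
Visit 3; enqueue 15, 10 → queue [9, 16, 17, 20, 4, 12, 15, 10]
Visit 9; enqueue 5 → queue [16, 17, 20, 4, 12, 15, 10, 5]
Visit 16; enqueue 7, 11, 2 → queue [17, 20, 4, 12, 15, 10, 5, 7, 11, 2]
Visit 17; enqueue 14 → queue [20, 4, 12, 15, 10, 5, 7, 11, 2, 14]
Visit 20; enqueue 6, 13 → queue [4, 12, 15, 10, 5, 7, 11, 2, 14, 6, 13]
Visit 4; enqueue 1, 8 → queue [12, 15, 10, 5, 7, 11, 2, 14, 6, 13, 1, 8]
Visit 12 → queue [15, 10, 5, 7, 11, 2, 14, 6, 13, 1, 8]
Visit 15 → queue [10, 5, 7, 11, 2, 14, 6, 13, 1, 8]
Visit 10 → queue [5, 7, 11, 2, 14, 6, 13, 1, 8]
Visit 5 → queue [7, 11, 2, 14, 6, 13, 1, 8]
Visit 7 → queue [11, 2, 14, 6, 13, 1, 8]
Visit 11 → queue [2, 14, 6, 13, 1, 8]
Visit 2 → queue [14, 6, 13, 1, 8]
Visit 14 → queue [6, 13, 1, 8]
Visit 6 → queue [13, 1, 8]
Visit 13 → queue [1, 8]
Visit 1 → queue [8]
Visit 8 → queue []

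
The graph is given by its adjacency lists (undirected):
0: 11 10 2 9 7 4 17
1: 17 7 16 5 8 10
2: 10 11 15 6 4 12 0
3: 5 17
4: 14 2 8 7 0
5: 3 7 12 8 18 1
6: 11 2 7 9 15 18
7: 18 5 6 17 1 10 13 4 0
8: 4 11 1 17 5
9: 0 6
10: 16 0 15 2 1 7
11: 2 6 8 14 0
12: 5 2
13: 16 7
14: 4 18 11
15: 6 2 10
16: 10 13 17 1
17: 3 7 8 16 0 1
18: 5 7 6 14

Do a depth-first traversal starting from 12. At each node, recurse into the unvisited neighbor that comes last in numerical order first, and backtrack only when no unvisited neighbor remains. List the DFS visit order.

12 5 18 14 11 8 17 16 13 7 10 15 6 9 0 4 2 1 3

Visit 12
12 → 5
5 → 18
18 → 14
14 → 11
11 → 8
8 → 17
17 → 16
16 → 13
13 → 7
7 → 10
10 → 15
15 → 6
6 → 9
9 → 0
0 → 4
4 → 2
10 → 1
17 → 3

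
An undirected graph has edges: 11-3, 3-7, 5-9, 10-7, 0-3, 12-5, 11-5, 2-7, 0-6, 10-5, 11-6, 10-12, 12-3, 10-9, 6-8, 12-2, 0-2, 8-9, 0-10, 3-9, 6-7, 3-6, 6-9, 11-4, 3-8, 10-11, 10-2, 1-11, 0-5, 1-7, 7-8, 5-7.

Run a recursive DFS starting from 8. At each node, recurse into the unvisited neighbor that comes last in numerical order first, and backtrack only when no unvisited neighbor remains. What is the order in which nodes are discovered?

Visit 8
8 → 9
9 → 10
10 → 12
12 → 5
5 → 11
11 → 6
6 → 7
7 → 3
3 → 0
0 → 2
7 → 1
11 → 4

8 → 9 → 10 → 12 → 5 → 11 → 6 → 7 → 3 → 0 → 2 → 1 → 4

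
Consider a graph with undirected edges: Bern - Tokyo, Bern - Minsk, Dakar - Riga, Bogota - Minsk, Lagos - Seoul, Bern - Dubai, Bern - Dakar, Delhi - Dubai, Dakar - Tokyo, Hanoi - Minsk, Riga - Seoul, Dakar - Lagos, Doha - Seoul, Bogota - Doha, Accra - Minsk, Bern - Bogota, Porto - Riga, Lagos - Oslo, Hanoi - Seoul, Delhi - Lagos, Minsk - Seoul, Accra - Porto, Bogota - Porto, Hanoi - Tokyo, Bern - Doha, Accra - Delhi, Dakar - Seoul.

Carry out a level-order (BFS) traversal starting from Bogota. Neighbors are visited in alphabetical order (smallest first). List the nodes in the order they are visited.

Visit Bogota; enqueue Bern, Doha, Minsk, Porto → queue [Bern, Doha, Minsk, Porto]
Visit Bern; enqueue Dakar, Dubai, Tokyo → queue [Doha, Minsk, Porto, Dakar, Dubai, Tokyo]
Visit Doha; enqueue Seoul → queue [Minsk, Porto, Dakar, Dubai, Tokyo, Seoul]
Visit Minsk; enqueue Accra, Hanoi → queue [Porto, Dakar, Dubai, Tokyo, Seoul, Accra, Hanoi]
Visit Porto; enqueue Riga → queue [Dakar, Dubai, Tokyo, Seoul, Accra, Hanoi, Riga]
Visit Dakar; enqueue Lagos → queue [Dubai, Tokyo, Seoul, Accra, Hanoi, Riga, Lagos]
Visit Dubai; enqueue Delhi → queue [Tokyo, Seoul, Accra, Hanoi, Riga, Lagos, Delhi]
Visit Tokyo → queue [Seoul, Accra, Hanoi, Riga, Lagos, Delhi]
Visit Seoul → queue [Accra, Hanoi, Riga, Lagos, Delhi]
Visit Accra → queue [Hanoi, Riga, Lagos, Delhi]
Visit Hanoi → queue [Riga, Lagos, Delhi]
Visit Riga → queue [Lagos, Delhi]
Visit Lagos; enqueue Oslo → queue [Delhi, Oslo]
Visit Delhi → queue [Oslo]
Visit Oslo → queue []

Bogota, Bern, Doha, Minsk, Porto, Dakar, Dubai, Tokyo, Seoul, Accra, Hanoi, Riga, Lagos, Delhi, Oslo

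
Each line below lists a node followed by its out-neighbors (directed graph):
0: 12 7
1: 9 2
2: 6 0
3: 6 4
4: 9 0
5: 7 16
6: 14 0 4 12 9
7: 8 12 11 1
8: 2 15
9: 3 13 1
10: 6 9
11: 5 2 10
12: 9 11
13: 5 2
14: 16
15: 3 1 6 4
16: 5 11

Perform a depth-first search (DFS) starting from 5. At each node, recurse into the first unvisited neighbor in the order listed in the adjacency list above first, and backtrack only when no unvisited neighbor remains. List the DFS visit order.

Visit 5
5 → 7
7 → 8
8 → 2
2 → 6
6 → 14
14 → 16
16 → 11
11 → 10
10 → 9
9 → 3
3 → 4
4 → 0
0 → 12
9 → 13
9 → 1
8 → 15

5 → 7 → 8 → 2 → 6 → 14 → 16 → 11 → 10 → 9 → 3 → 4 → 0 → 12 → 13 → 1 → 15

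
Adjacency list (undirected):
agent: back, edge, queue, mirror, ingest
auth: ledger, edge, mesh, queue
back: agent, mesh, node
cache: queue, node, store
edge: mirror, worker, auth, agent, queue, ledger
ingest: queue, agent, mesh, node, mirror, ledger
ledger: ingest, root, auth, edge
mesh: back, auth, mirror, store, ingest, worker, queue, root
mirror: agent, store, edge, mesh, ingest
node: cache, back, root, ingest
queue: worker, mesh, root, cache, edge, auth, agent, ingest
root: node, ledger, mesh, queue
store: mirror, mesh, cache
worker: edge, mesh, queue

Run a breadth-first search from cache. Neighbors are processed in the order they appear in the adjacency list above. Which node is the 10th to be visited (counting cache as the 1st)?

agent

Visit cache; enqueue queue, node, store → queue [queue, node, store]
Visit queue; enqueue worker, mesh, root, edge, auth, agent, ingest → queue [node, store, worker, mesh, root, edge, auth, agent, ingest]
Visit node; enqueue back → queue [store, worker, mesh, root, edge, auth, agent, ingest, back]
Visit store; enqueue mirror → queue [worker, mesh, root, edge, auth, agent, ingest, back, mirror]
Visit worker → queue [mesh, root, edge, auth, agent, ingest, back, mirror]
Visit mesh → queue [root, edge, auth, agent, ingest, back, mirror]
Visit root; enqueue ledger → queue [edge, auth, agent, ingest, back, mirror, ledger]
Visit edge → queue [auth, agent, ingest, back, mirror, ledger]
Visit auth → queue [agent, ingest, back, mirror, ledger]
Visit agent → queue [ingest, back, mirror, ledger]
Visit ingest → queue [back, mirror, ledger]
Visit back → queue [mirror, ledger]
Visit mirror → queue [ledger]
Visit ledger → queue []

Visit order: cache, queue, node, store, worker, mesh, root, edge, auth, agent, ingest, back, mirror, ledger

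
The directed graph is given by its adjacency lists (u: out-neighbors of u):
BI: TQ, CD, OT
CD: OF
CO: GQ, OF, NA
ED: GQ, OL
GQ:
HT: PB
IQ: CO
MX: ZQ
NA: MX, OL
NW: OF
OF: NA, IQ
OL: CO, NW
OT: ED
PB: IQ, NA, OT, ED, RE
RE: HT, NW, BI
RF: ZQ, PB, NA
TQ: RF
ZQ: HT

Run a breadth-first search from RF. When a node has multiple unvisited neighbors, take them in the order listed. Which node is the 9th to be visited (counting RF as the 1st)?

RE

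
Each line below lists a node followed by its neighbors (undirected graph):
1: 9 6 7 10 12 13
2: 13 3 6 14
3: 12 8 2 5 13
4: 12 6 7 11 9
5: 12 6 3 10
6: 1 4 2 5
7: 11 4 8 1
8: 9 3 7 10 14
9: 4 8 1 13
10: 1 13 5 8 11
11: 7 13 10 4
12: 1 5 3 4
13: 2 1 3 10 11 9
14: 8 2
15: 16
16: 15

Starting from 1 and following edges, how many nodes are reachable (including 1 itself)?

14

BFS from 1 visits: 1, 6, 7, 9, 10, 12, 13, 2, 4, 5, 8, 11, 3, 14
Reachable nodes: 14 of 16 total.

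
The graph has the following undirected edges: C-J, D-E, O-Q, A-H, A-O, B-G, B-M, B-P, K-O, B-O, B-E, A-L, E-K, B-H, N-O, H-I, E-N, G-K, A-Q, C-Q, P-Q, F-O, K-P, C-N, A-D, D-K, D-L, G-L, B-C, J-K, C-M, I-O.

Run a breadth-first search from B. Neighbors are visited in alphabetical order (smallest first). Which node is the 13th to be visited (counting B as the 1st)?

Visit B; enqueue C, E, G, H, M, O, P → queue [C, E, G, H, M, O, P]
Visit C; enqueue J, N, Q → queue [E, G, H, M, O, P, J, N, Q]
Visit E; enqueue D, K → queue [G, H, M, O, P, J, N, Q, D, K]
Visit G; enqueue L → queue [H, M, O, P, J, N, Q, D, K, L]
Visit H; enqueue A, I → queue [M, O, P, J, N, Q, D, K, L, A, I]
Visit M → queue [O, P, J, N, Q, D, K, L, A, I]
Visit O; enqueue F → queue [P, J, N, Q, D, K, L, A, I, F]
Visit P → queue [J, N, Q, D, K, L, A, I, F]
Visit J → queue [N, Q, D, K, L, A, I, F]
Visit N → queue [Q, D, K, L, A, I, F]
Visit Q → queue [D, K, L, A, I, F]
Visit D → queue [K, L, A, I, F]
Visit K → queue [L, A, I, F]
Visit L → queue [A, I, F]
Visit A → queue [I, F]
Visit I → queue [F]
Visit F → queue []

Visit order: B, C, E, G, H, M, O, P, J, N, Q, D, K, L, A, I, F

K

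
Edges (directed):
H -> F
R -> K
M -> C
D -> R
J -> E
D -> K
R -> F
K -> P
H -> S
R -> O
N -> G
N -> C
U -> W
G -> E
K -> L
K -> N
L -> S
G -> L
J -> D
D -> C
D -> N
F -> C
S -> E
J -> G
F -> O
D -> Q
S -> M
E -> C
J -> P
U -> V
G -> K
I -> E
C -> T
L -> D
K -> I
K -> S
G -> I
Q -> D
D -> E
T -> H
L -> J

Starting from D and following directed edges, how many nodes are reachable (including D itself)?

18

BFS from D visits: D, C, E, K, N, Q, R, T, I, L, P, S, G, F, O, H, J, M
Reachable nodes: 18 of 21 total.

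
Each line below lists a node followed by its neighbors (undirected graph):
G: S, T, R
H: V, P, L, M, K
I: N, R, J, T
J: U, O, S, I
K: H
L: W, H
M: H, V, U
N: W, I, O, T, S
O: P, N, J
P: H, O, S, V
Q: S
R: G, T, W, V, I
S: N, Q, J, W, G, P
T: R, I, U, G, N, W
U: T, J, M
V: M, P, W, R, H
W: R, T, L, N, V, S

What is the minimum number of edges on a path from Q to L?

3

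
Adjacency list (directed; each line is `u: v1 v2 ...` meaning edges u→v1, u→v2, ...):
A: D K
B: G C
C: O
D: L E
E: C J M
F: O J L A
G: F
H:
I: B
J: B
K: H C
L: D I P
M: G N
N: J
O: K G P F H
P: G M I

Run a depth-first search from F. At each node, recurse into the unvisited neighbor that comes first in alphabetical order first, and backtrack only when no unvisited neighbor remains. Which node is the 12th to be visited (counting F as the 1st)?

B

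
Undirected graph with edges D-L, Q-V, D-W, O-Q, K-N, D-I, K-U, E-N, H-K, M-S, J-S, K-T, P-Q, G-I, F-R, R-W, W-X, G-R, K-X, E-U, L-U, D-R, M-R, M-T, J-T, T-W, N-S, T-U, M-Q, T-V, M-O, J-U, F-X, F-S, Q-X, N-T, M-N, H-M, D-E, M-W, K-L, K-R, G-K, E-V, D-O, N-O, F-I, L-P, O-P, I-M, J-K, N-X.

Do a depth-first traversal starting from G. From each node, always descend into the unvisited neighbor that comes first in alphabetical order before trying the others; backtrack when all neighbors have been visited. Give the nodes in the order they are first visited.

Visit G
G → I
I → D
D → E
E → N
N → K
K → H
H → M
M → O
O → P
P → L
L → U
U → J
J → S
S → F
F → R
R → W
W → T
T → V
V → Q
Q → X

G -> I -> D -> E -> N -> K -> H -> M -> O -> P -> L -> U -> J -> S -> F -> R -> W -> T -> V -> Q -> X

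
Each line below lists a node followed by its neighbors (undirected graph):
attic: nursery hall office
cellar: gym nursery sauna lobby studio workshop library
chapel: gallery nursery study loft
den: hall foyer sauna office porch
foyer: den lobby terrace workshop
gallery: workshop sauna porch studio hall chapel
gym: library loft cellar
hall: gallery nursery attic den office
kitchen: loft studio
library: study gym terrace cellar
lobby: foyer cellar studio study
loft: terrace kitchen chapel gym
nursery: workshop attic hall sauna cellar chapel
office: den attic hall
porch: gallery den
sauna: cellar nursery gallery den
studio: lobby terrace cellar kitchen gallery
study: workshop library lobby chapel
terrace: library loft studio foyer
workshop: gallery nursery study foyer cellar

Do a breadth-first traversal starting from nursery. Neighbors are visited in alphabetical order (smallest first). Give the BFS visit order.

Visit nursery; enqueue attic, cellar, chapel, hall, sauna, workshop → queue [attic, cellar, chapel, hall, sauna, workshop]
Visit attic; enqueue office → queue [cellar, chapel, hall, sauna, workshop, office]
Visit cellar; enqueue gym, library, lobby, studio → queue [chapel, hall, sauna, workshop, office, gym, library, lobby, studio]
Visit chapel; enqueue gallery, loft, study → queue [hall, sauna, workshop, office, gym, library, lobby, studio, gallery, loft, study]
Visit hall; enqueue den → queue [sauna, workshop, office, gym, library, lobby, studio, gallery, loft, study, den]
Visit sauna → queue [workshop, office, gym, library, lobby, studio, gallery, loft, study, den]
Visit workshop; enqueue foyer → queue [office, gym, library, lobby, studio, gallery, loft, study, den, foyer]
Visit office → queue [gym, library, lobby, studio, gallery, loft, study, den, foyer]
Visit gym → queue [library, lobby, studio, gallery, loft, study, den, foyer]
Visit library; enqueue terrace → queue [lobby, studio, gallery, loft, study, den, foyer, terrace]
Visit lobby → queue [studio, gallery, loft, study, den, foyer, terrace]
Visit studio; enqueue kitchen → queue [gallery, loft, study, den, foyer, terrace, kitchen]
Visit gallery; enqueue porch → queue [loft, study, den, foyer, terrace, kitchen, porch]
Visit loft → queue [study, den, foyer, terrace, kitchen, porch]
Visit study → queue [den, foyer, terrace, kitchen, porch]
Visit den → queue [foyer, terrace, kitchen, porch]
Visit foyer → queue [terrace, kitchen, porch]
Visit terrace → queue [kitchen, porch]
Visit kitchen → queue [porch]
Visit porch → queue []

nursery, attic, cellar, chapel, hall, sauna, workshop, office, gym, library, lobby, studio, gallery, loft, study, den, foyer, terrace, kitchen, porch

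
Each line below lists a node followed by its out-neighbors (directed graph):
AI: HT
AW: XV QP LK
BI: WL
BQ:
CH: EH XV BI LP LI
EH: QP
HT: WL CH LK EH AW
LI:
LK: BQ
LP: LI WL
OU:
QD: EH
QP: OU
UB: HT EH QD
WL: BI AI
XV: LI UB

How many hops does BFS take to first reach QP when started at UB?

2

Level 0: UB
Level 1: EH, HT, QD
Level 2: AW, CH, LK, QP, WL
Level 3: AI, BI, BQ, LI, LP, OU, XV
QP first appears at level 2.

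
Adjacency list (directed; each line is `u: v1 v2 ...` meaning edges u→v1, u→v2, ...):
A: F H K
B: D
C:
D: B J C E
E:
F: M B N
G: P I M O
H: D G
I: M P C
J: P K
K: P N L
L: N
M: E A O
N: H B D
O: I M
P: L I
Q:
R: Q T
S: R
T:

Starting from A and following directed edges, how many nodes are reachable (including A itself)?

16

BFS from A visits: A, F, H, K, M, B, N, D, G, P, L, E, O, J, C, I
Reachable nodes: 16 of 20 total.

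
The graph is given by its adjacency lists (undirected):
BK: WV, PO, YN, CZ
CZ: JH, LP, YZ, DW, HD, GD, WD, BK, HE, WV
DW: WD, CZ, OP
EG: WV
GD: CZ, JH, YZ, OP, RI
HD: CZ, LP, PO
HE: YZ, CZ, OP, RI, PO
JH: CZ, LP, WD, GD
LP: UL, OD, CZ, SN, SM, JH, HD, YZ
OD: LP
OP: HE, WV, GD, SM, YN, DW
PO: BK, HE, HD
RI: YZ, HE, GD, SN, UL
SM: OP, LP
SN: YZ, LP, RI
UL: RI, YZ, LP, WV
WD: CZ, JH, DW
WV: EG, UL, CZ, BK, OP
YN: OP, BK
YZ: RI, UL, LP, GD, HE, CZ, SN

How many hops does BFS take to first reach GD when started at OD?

3

Level 0: OD
Level 1: LP
Level 2: CZ, HD, JH, SM, SN, UL, YZ
Level 3: BK, DW, GD, HE, OP, PO, RI, WD, WV
Level 4: EG, YN
GD first appears at level 3.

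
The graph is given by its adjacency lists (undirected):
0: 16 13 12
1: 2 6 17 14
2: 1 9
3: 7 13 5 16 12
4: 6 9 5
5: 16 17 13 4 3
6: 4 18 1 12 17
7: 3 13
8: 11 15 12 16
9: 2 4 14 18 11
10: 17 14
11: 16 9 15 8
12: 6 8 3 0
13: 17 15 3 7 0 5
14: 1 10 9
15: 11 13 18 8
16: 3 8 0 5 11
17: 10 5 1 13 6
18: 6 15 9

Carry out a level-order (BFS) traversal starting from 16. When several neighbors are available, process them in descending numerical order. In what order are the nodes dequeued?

16, 11, 8, 5, 3, 0, 15, 9, 12, 17, 13, 4, 7, 18, 14, 2, 6, 10, 1

Visit 16; enqueue 11, 8, 5, 3, 0 → queue [11, 8, 5, 3, 0]
Visit 11; enqueue 15, 9 → queue [8, 5, 3, 0, 15, 9]
Visit 8; enqueue 12 → queue [5, 3, 0, 15, 9, 12]
Visit 5; enqueue 17, 13, 4 → queue [3, 0, 15, 9, 12, 17, 13, 4]
Visit 3; enqueue 7 → queue [0, 15, 9, 12, 17, 13, 4, 7]
Visit 0 → queue [15, 9, 12, 17, 13, 4, 7]
Visit 15; enqueue 18 → queue [9, 12, 17, 13, 4, 7, 18]
Visit 9; enqueue 14, 2 → queue [12, 17, 13, 4, 7, 18, 14, 2]
Visit 12; enqueue 6 → queue [17, 13, 4, 7, 18, 14, 2, 6]
Visit 17; enqueue 10, 1 → queue [13, 4, 7, 18, 14, 2, 6, 10, 1]
Visit 13 → queue [4, 7, 18, 14, 2, 6, 10, 1]
Visit 4 → queue [7, 18, 14, 2, 6, 10, 1]
Visit 7 → queue [18, 14, 2, 6, 10, 1]
Visit 18 → queue [14, 2, 6, 10, 1]
Visit 14 → queue [2, 6, 10, 1]
Visit 2 → queue [6, 10, 1]
Visit 6 → queue [10, 1]
Visit 10 → queue [1]
Visit 1 → queue []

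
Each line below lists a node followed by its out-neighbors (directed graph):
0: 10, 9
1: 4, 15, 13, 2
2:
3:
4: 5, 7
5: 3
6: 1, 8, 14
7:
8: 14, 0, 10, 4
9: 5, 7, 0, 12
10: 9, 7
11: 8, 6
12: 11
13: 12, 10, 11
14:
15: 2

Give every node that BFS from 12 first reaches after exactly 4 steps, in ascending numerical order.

2, 5, 7, 9, 13, 15

Level 0: 12
Level 1: 11
Level 2: 6, 8
Level 3: 0, 1, 4, 10, 14
Level 4: 2, 5, 7, 9, 13, 15
Level 5: 3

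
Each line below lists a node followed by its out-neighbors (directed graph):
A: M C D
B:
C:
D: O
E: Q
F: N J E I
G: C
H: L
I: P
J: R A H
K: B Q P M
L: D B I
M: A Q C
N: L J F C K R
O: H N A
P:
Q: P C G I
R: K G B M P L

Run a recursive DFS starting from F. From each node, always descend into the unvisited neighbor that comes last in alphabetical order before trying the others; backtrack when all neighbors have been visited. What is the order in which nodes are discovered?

Visit F
F → N
N → R
R → P
R → M
M → Q
Q → I
Q → G
G → C
M → A
A → D
D → O
O → H
H → L
L → B
R → K
N → J
F → E

F → N → R → P → M → Q → I → G → C → A → D → O → H → L → B → K → J → E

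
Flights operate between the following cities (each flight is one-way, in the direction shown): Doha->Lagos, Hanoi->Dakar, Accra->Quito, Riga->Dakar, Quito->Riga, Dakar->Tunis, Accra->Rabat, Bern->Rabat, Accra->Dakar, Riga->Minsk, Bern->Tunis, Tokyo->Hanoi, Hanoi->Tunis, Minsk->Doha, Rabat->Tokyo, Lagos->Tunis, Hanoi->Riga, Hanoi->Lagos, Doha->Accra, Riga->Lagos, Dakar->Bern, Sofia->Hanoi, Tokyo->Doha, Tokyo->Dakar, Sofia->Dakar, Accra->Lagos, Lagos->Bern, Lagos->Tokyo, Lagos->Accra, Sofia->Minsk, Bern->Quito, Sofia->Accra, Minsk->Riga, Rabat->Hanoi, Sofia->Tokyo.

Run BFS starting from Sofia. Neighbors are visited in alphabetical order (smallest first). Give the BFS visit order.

Visit Sofia; enqueue Accra, Dakar, Hanoi, Minsk, Tokyo → queue [Accra, Dakar, Hanoi, Minsk, Tokyo]
Visit Accra; enqueue Lagos, Quito, Rabat → queue [Dakar, Hanoi, Minsk, Tokyo, Lagos, Quito, Rabat]
Visit Dakar; enqueue Bern, Tunis → queue [Hanoi, Minsk, Tokyo, Lagos, Quito, Rabat, Bern, Tunis]
Visit Hanoi; enqueue Riga → queue [Minsk, Tokyo, Lagos, Quito, Rabat, Bern, Tunis, Riga]
Visit Minsk; enqueue Doha → queue [Tokyo, Lagos, Quito, Rabat, Bern, Tunis, Riga, Doha]
Visit Tokyo → queue [Lagos, Quito, Rabat, Bern, Tunis, Riga, Doha]
Visit Lagos → queue [Quito, Rabat, Bern, Tunis, Riga, Doha]
Visit Quito → queue [Rabat, Bern, Tunis, Riga, Doha]
Visit Rabat → queue [Bern, Tunis, Riga, Doha]
Visit Bern → queue [Tunis, Riga, Doha]
Visit Tunis → queue [Riga, Doha]
Visit Riga → queue [Doha]
Visit Doha → queue []

Sofia → Accra → Dakar → Hanoi → Minsk → Tokyo → Lagos → Quito → Rabat → Bern → Tunis → Riga → Doha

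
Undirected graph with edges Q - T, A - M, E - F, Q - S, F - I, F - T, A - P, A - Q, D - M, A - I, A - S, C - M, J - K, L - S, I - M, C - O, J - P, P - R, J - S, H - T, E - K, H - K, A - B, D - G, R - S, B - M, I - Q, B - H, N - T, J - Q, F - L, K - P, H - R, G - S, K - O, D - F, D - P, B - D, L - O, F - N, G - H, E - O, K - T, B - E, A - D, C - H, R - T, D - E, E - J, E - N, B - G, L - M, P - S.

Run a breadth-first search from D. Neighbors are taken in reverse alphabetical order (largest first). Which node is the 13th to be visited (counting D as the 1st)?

Visit D; enqueue P, M, G, F, E, B, A → queue [P, M, G, F, E, B, A]
Visit P; enqueue S, R, K, J → queue [M, G, F, E, B, A, S, R, K, J]
Visit M; enqueue L, I, C → queue [G, F, E, B, A, S, R, K, J, L, I, C]
Visit G; enqueue H → queue [F, E, B, A, S, R, K, J, L, I, C, H]
Visit F; enqueue T, N → queue [E, B, A, S, R, K, J, L, I, C, H, T, N]
Visit E; enqueue O → queue [B, A, S, R, K, J, L, I, C, H, T, N, O]
Visit B → queue [A, S, R, K, J, L, I, C, H, T, N, O]
Visit A; enqueue Q → queue [S, R, K, J, L, I, C, H, T, N, O, Q]
Visit S → queue [R, K, J, L, I, C, H, T, N, O, Q]
Visit R → queue [K, J, L, I, C, H, T, N, O, Q]
Visit K → queue [J, L, I, C, H, T, N, O, Q]
Visit J → queue [L, I, C, H, T, N, O, Q]
Visit L → queue [I, C, H, T, N, O, Q]
Visit I → queue [C, H, T, N, O, Q]
Visit C → queue [H, T, N, O, Q]
Visit H → queue [T, N, O, Q]
Visit T → queue [N, O, Q]
Visit N → queue [O, Q]
Visit O → queue [Q]
Visit Q → queue []

Visit order: D, P, M, G, F, E, B, A, S, R, K, J, L, I, C, H, T, N, O, Q

L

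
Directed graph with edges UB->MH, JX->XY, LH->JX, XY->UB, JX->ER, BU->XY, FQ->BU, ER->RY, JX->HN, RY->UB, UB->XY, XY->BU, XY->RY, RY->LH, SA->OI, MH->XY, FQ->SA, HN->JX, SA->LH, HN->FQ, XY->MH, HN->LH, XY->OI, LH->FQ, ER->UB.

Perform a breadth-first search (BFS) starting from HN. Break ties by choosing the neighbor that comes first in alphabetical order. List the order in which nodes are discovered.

HN FQ JX LH BU SA ER XY OI RY UB MH

Visit HN; enqueue FQ, JX, LH → queue [FQ, JX, LH]
Visit FQ; enqueue BU, SA → queue [JX, LH, BU, SA]
Visit JX; enqueue ER, XY → queue [LH, BU, SA, ER, XY]
Visit LH → queue [BU, SA, ER, XY]
Visit BU → queue [SA, ER, XY]
Visit SA; enqueue OI → queue [ER, XY, OI]
Visit ER; enqueue RY, UB → queue [XY, OI, RY, UB]
Visit XY; enqueue MH → queue [OI, RY, UB, MH]
Visit OI → queue [RY, UB, MH]
Visit RY → queue [UB, MH]
Visit UB → queue [MH]
Visit MH → queue []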